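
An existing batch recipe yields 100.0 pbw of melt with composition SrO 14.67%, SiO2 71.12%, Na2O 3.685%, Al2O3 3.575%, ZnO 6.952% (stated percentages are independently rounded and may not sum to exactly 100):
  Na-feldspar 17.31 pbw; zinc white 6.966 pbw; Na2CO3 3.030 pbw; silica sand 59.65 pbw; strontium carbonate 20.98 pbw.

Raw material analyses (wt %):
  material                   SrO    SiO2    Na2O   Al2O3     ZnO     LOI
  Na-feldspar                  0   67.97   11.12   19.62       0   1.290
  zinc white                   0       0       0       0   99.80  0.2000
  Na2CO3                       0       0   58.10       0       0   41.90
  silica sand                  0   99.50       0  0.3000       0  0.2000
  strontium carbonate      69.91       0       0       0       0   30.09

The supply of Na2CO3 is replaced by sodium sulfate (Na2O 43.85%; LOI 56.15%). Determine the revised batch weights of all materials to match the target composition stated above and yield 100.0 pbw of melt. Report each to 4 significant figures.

All internal work runs at full precision through the solve; working values are shown with 4-significant-digit rounding as written; every reported result carries a single rounding. Derived quantities (LOI, yield, five oxide percentages, net glass mass, the totals) are re-derived from the batch weights on 100.0 pbw of glass in exact precision exactly as printed in either problem or answer.
Target oxide masses per 100.0 pbw melt:
  SrO: 14.67% × 100.0 = 14.67 pbw
  SiO2: 71.12% × 100.0 = 71.12 pbw
  Na2O: 3.685% × 100.0 = 3.685 pbw
  Al2O3: 3.575% × 100.0 = 3.575 pbw
  ZnO: 6.952% × 100.0 = 6.952 pbw
Verifying the oxide balance on the weights just shown, under the basis named above (each sum matches its target mass up to rounding of the answer):
  SrO: 20.98·0.6991 = 14.67 pbw (target 14.67 pbw)
  SiO2: 17.31·0.6797 + 59.65·0.9950 = 71.12 pbw (target 71.12 pbw)
  Na2O: 17.31·0.1112 + 4.014·0.4385 = 3.685 pbw (target 3.685 pbw)
  Al2O3: 17.31·0.1962 + 59.65·0.003000 = 3.575 pbw (target 3.575 pbw)
  ZnO: 6.966·0.9980 = 6.952 pbw (target 6.952 pbw)
The glass-mass cross-check: batch total minus LOI = 100.0 pbw (targets for the oxides total 100.0 pbw; basis as stated: 100.0 pbw — a pure rounding effect).
Total batch = Σ batch = 108.9 pbw; Σ batch·LOI gives LOI loss = 8.923 pbw; yield, glass over the total, = 91.81%.

Revised batch per 100.0 pbw melt:
  Na-feldspar: 17.31 pbw
  zinc white: 6.966 pbw
  sodium sulfate: 4.014 pbw
  silica sand: 59.65 pbw
  strontium carbonate: 20.98 pbw
Total batch = 108.9 pbw; LOI loss = 8.923 pbw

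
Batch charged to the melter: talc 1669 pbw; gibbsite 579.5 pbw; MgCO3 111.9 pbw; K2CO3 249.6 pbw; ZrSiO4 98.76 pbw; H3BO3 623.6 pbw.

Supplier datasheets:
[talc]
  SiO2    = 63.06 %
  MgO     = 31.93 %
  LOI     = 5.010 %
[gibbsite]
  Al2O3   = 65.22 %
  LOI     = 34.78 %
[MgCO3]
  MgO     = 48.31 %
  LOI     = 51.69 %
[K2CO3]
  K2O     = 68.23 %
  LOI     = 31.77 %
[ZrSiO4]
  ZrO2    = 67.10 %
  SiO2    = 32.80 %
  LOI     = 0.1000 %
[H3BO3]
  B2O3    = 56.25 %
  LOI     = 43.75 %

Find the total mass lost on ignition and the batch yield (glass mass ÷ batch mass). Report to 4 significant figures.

The working math runs at full float precision in every operation — values along the way are printed rounded off to 4 significant digits in the printout. Exactly one rounding lands on each reported figure — the derived quantities (net glass mass, yield, six oxide percentages, the totals, LOI) are computed from the weighed amounts on 2637 pbw of glass at exact precision, as quoted within either problem or answer.
Each material's LOI contribution:
  talc: 1669 × 0.05010 = 83.62 pbw
  gibbsite: 579.5 × 0.3478 = 201.6 pbw
  MgCO3: 111.9 × 0.5169 = 57.84 pbw
  K2CO3: 249.6 × 0.3177 = 79.30 pbw
  ZrSiO4: 98.76 × 0.001000 = 0.09876 pbw
  H3BO3: 623.6 × 0.4375 = 272.8 pbw
Total LOI = 695.2 pbw
Glass = batch − LOI = 3332 − 695.2 = 2637 pbw

LOI loss = 695.2 pbw; glass = 2637 pbw; yield = 79.14%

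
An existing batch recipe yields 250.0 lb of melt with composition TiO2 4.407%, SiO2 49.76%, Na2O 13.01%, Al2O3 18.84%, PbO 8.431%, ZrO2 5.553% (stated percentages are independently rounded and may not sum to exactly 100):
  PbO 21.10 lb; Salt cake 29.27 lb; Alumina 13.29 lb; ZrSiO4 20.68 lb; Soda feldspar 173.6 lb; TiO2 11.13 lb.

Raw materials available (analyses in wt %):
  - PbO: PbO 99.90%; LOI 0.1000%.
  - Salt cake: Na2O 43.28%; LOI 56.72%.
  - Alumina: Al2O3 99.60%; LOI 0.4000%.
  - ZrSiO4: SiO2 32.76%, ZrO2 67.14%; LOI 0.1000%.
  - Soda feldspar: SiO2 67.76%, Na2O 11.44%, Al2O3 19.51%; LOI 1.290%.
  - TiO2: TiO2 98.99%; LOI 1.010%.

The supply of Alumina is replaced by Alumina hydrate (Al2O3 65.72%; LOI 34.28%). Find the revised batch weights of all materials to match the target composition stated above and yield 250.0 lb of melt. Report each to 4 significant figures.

Revised batch per 250.0 lb melt:
  PbO: 21.10 lb
  Salt cake: 29.27 lb
  Alumina hydrate: 20.13 lb
  ZrSiO4: 20.68 lb
  Soda feldspar: 173.6 lb
  TiO2: 11.13 lb
Total batch = 275.9 lb; LOI loss = 25.90 lb

All internal work holds full float precision at each step — mid-chain values are displayed, with 4-significant-figure rounding, across the worked steps — exactly one rounding goes into each reported figure — derived quantities, including the six compositions, totals, yield, net glass mass, ignition loss, are carried using the weight values at 250.0 lb of glass at exact precision, exactly as printed in the problem or answer text.
The oxide mass targets at 250.0 lb melt:
  TiO2: 4.407% × 250.0 = 11.02 lb
  SiO2: 49.76% × 250.0 = 124.4 lb
  Na2O: 13.01% × 250.0 = 32.52 lb
  Al2O3: 18.84% × 250.0 = 47.10 lb
  PbO: 8.431% × 250.0 = 21.08 lb
  ZrO2: 5.553% × 250.0 = 13.88 lb
Verifying the oxide balance with the batch weights as given, at the basis given (summed amounts equal target values up to rounding of the answer):
  TiO2: 11.13·0.9899 = 11.02 lb (target 11.02 lb)
  SiO2: 20.68·0.3276 + 173.6·0.6776 = 124.4 lb (target 124.4 lb)
  Na2O: 29.27·0.4328 + 173.6·0.1144 = 32.53 lb (target 32.52 lb)
  Al2O3: 20.13·0.6572 + 173.6·0.1951 = 47.10 lb (target 47.10 lb)
  PbO: 21.10·0.9990 = 21.08 lb (target 21.08 lb)
  ZrO2: 20.68·0.6714 = 13.88 lb (target 13.88 lb)
Glass-mass sanity pass: batch Σ − ignition loss = 250.0 lb (targets for the oxides total 250.0 lb; with the basis standing at 250.0 lb — a pure rounding effect).
Adding the batch up: Σ batch = 275.9 lb; Σ batch·LOI gives LOI loss = 25.90 lb; yield = glass ÷ total batch = 90.61%.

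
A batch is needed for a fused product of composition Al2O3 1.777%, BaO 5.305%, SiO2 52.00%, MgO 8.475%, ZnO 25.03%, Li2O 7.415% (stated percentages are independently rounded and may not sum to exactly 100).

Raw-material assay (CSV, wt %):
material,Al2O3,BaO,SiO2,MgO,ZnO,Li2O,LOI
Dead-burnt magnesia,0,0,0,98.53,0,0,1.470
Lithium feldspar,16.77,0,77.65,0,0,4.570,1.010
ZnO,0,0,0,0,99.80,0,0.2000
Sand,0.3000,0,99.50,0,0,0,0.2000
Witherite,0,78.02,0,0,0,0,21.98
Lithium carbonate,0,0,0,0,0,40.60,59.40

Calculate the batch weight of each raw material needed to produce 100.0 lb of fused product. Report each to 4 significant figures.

Batch per 100.0 lb fused product:
  Dead-burnt magnesia: 8.601 lb
  Lithium feldspar: 9.798 lb
  ZnO: 25.08 lb
  Sand: 44.61 lb
  Witherite: 6.800 lb
  Lithium carbonate: 17.16 lb
Total batch = 112.0 lb; LOI loss = 12.05 lb; yield = 89.24%

All internal work holds full precision from first step to last — in-progress results are printed rounded off to 4 significant digits when written out; each reported number carries a single rounding. The derived quantities are rebuilt from the weighed amounts for 100.0 lb of glass at full precision (ignition loss, net glass mass, totals, the yield, six oxide percentages), as they appear in the problem or answer text.
Per-oxide target masses for 100.0 lb fused product:
  Al2O3: 1.777% × 100.0 = 1.777 lb
  BaO: 5.305% × 100.0 = 5.305 lb
  SiO2: 52.00% × 100.0 = 52.00 lb
  MgO: 8.475% × 100.0 = 8.475 lb
  ZnO: 25.03% × 100.0 = 25.03 lb
  Li2O: 7.415% × 100.0 = 7.415 lb
Mass-balance tally per oxide on the weights just shown, under the basis named above (sum by sum, the targets are met up to rounding of the answer):
  Al2O3: 9.798·0.1677 + 44.61·0.003000 = 1.777 lb (target 1.777 lb)
  BaO: 6.800·0.7802 = 5.305 lb (target 5.305 lb)
  SiO2: 9.798·0.7765 + 44.61·0.9950 = 52.00 lb (target 52.00 lb)
  MgO: 8.601·0.9853 = 8.475 lb (target 8.475 lb)
  ZnO: 25.08·0.9980 = 25.03 lb (target 25.03 lb)
  Li2O: 9.798·0.04570 + 17.16·0.4060 = 7.415 lb (target 7.415 lb)
Mass balance on the glass: batch Σ − ignition loss = 100.0 lb (per-oxide target masses sum to 100.0 lb; the stated basis being 100.0 lb — a pure rounding effect).
Adding the batch up: Σ batch = 112.0 lb; loss to ignition Σ batch·LOI = 12.05 lb; glass ÷ batch gives a yield of 89.24%.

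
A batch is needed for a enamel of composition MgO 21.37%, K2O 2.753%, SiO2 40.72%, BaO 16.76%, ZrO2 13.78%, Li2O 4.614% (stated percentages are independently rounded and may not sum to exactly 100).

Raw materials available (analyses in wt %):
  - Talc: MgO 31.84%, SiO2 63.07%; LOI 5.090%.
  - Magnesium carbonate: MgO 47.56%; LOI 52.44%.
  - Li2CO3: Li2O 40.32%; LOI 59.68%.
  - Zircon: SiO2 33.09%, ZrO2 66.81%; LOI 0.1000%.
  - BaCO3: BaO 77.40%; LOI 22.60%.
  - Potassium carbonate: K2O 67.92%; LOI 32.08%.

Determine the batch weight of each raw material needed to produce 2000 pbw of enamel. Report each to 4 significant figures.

Batch per 2000 pbw enamel:
  Talc: 1075 pbw
  Magnesium carbonate: 179.1 pbw
  Li2CO3: 228.9 pbw
  Zircon: 412.5 pbw
  BaCO3: 433.1 pbw
  Potassium carbonate: 81.07 pbw
Total batch = 2410 pbw; LOI loss = 409.5 pbw; yield = 83.00%

Every computation runs at full float precision at every stage; working values are displayed rounded to 4 significant figures alongside each step; a single rounding produces each reported number — the derived quantities are recomputed in full float precision (totals, ignition loss, glass mass, six oxide percentages, yield) from the batch weights per 2000 pbw of glass exactly as shown in the problem or answer text.
The oxide mass targets at 2000 pbw enamel:
  MgO: 21.37% × 2000 = 427.4 pbw
  K2O: 2.753% × 2000 = 55.06 pbw
  SiO2: 40.72% × 2000 = 814.4 pbw
  BaO: 16.76% × 2000 = 335.2 pbw
  ZrO2: 13.78% × 2000 = 275.6 pbw
  Li2O: 4.614% × 2000 = 92.28 pbw
Per-oxide balance check from the weights as reported, against the basis in use (sum by sum, the targets are met once rounding is allowed for):
  MgO: 1075·0.3184 + 179.1·0.4756 = 427.5 pbw (target 427.4 pbw)
  K2O: 81.07·0.6792 = 55.06 pbw (target 55.06 pbw)
  SiO2: 1075·0.6307 + 412.5·0.3309 = 814.5 pbw (target 814.4 pbw)
  BaO: 433.1·0.7740 = 335.2 pbw (target 335.2 pbw)
  ZrO2: 412.5·0.6681 = 275.6 pbw (target 275.6 pbw)
  Li2O: 228.9·0.4032 = 92.29 pbw (target 92.28 pbw)
Auditing the glass mass value: batch Σ − ignition loss = 2000 pbw (the Σ of target masses is 2000 pbw; with the basis standing at 2000 pbw — rounding explains the deltas).
Batch total: Σ batch = 2410 pbw; Σ batch·LOI gives LOI loss = 409.5 pbw; yield: glass divided by total = 83.00%.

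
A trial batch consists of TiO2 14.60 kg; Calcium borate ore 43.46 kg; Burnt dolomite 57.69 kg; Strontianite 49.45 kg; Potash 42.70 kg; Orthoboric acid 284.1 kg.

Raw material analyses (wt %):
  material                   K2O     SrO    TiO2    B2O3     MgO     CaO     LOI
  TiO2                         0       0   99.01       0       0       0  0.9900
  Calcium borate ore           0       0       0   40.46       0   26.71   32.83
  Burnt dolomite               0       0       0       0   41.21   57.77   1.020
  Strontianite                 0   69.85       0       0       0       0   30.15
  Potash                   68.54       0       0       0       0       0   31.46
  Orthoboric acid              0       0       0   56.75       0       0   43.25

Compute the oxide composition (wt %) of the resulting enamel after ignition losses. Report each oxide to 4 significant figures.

Working values are rounded off to 4 significant figures when displayed — exact precision is held from start to finish; every reported value takes a single rounding — derived quantities are carried in exact precision (six oxide percentages, the yield, the totals, net glass mass, ignition loss) using the weight values on 325.8 kg of glass exactly as shown in the problem or answer text.
Delivered oxide masses:
  K2O: 42.70·0.6854 = 29.27 kg
  SrO: 49.45·0.6985 = 34.54 kg
  TiO2: 14.60·0.9901 = 14.46 kg
  B2O3: 43.46·0.4046 + 284.1·0.5675 = 178.8 kg
  MgO: 57.69·0.4121 = 23.77 kg
  CaO: 43.46·0.2671 + 57.69·0.5777 = 44.94 kg
LOI: 14.60·0.009900 + 43.46·0.3283 + 57.69·0.01020 + 49.45·0.3015 + 42.70·0.3146 + 284.1·0.4325 = 166.2 kg
The glass mass, total less LOI, = 492.0 − 166.2 = 325.8 kg (= the summed oxide contributions)
wt % = oxide mass / glass mass × 100

Glass mass = 325.8 kg (batch 492.0 − LOI 166.2).
Composition: K2O 8.983%, SrO 10.60%, TiO2 4.437%, B2O3 54.89%, MgO 7.298%, CaO 13.79%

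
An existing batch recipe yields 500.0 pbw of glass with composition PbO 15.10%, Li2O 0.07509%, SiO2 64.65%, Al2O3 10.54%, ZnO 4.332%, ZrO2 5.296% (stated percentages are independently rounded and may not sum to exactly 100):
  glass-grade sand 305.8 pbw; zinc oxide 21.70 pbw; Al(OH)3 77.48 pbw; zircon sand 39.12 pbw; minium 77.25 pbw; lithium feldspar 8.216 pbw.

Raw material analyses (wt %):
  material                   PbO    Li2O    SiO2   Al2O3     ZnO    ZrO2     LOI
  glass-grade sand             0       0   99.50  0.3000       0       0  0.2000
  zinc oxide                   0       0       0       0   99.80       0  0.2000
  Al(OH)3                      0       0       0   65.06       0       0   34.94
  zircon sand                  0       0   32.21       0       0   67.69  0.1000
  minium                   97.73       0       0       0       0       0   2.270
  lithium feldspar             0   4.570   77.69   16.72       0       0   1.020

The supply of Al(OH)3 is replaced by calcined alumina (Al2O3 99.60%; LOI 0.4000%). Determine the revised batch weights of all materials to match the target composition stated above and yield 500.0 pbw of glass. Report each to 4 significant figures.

Intermediates appear rounded to 4 significant digits at each printed step; exact precision is maintained all the way through — each reported number is rounded only once; derived quantities are rebuilt at full float precision (glass mass, the yield, ignition loss, the six compositions, totals) using the weight values per 500.0 pbw of glass, exactly as shown in the question or the answer.
Target masses of each oxide per 500.0 pbw glass:
  PbO: 15.10% × 500.0 = 75.50 pbw
  Li2O: 0.07509% × 500.0 = 0.3754 pbw
  SiO2: 64.65% × 500.0 = 323.3 pbw
  Al2O3: 10.54% × 500.0 = 52.70 pbw
  ZnO: 4.332% × 500.0 = 21.66 pbw
  ZrO2: 5.296% × 500.0 = 26.48 pbw
Balance tally, oxide-wise, on the weights just shown, on the stated basis (oxide sums agree with the targets up to rounding of the answer):
  PbO: 77.25·0.9773 = 75.50 pbw (target 75.50 pbw)
  Li2O: 8.216·0.04570 = 0.3755 pbw (target 0.3754 pbw)
  SiO2: 305.8·0.9950 + 39.12·0.3221 + 8.216·0.7769 = 323.3 pbw (target 323.3 pbw)
  Al2O3: 305.8·0.003000 + 50.61·0.9960 + 8.216·0.1672 = 52.70 pbw (target 52.70 pbw)
  ZnO: 21.70·0.9980 = 21.66 pbw (target 21.66 pbw)
  ZrO2: 39.12·0.6769 = 26.48 pbw (target 26.48 pbw)
Mass balance on the glass: batch total minus LOI = 500.0 pbw (per-oxide target masses sum to 500.0 pbw; basis as stated: 500.0 pbw — any gap is answer rounding).
Total batch = Σ batch = 502.7 pbw; Σ batch·LOI gives LOI loss = 2.734 pbw; glass ÷ batch gives a yield of 99.46%.

Revised batch per 500.0 pbw glass:
  glass-grade sand: 305.8 pbw
  zinc oxide: 21.70 pbw
  calcined alumina: 50.61 pbw
  zircon sand: 39.12 pbw
  minium: 77.25 pbw
  lithium feldspar: 8.216 pbw
Total batch = 502.7 pbw; LOI loss = 2.734 pbw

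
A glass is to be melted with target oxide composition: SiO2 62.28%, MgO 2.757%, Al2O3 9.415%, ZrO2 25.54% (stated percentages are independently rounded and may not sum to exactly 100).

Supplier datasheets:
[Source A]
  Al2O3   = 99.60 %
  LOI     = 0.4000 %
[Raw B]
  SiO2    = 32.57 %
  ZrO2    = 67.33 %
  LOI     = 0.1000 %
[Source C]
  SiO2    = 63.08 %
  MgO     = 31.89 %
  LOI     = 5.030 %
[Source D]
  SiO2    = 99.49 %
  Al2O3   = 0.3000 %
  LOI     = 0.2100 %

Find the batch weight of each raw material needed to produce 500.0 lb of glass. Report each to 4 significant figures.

Batch per 500.0 lb glass:
  Source A: 46.59 lb
  Raw B: 189.7 lb
  Source C: 43.23 lb
  Source D: 223.5 lb
Total batch = 503.0 lb; LOI loss = 3.020 lb; yield = 99.40%

In-progress results appear rounded off to 4 significant figures between the steps — all internal work runs at full float precision in all steps. Every reported number is rounded once only; the derived quantities are recomputed from the weighed amounts for 500.0 lb of glass at full precision (four oxide percentages, glass mass, the yield, ignition loss, the totals) exactly as shown in either problem or answer.
Per-oxide target masses for 500.0 lb glass:
  SiO2: 62.28% × 500.0 = 311.4 lb
  MgO: 2.757% × 500.0 = 13.78 lb
  Al2O3: 9.415% × 500.0 = 47.08 lb
  ZrO2: 25.54% × 500.0 = 127.7 lb
Oxide-by-oxide audit with the batch weights as given, under the basis named above (oxide sums agree with the targets up to rounding of the answer):
  SiO2: 189.7·0.3257 + 43.23·0.6308 + 223.5·0.9949 = 311.4 lb (target 311.4 lb)
  MgO: 43.23·0.3189 = 13.79 lb (target 13.78 lb)
  Al2O3: 46.59·0.9960 + 223.5·0.003000 = 47.07 lb (target 47.08 lb)
  ZrO2: 189.7·0.6733 = 127.7 lb (target 127.7 lb)
Glass-mass bookkeeping: batch total minus LOI = 500.0 lb (summing oxide targets gives 500.0 lb; basis as stated: 500.0 lb — a pure rounding effect).
Batch total: Σ batch = 503.0 lb; LOI loss = Σ batch·LOI = 3.020 lb; the yield ratio, glass ÷ batch: 99.40%.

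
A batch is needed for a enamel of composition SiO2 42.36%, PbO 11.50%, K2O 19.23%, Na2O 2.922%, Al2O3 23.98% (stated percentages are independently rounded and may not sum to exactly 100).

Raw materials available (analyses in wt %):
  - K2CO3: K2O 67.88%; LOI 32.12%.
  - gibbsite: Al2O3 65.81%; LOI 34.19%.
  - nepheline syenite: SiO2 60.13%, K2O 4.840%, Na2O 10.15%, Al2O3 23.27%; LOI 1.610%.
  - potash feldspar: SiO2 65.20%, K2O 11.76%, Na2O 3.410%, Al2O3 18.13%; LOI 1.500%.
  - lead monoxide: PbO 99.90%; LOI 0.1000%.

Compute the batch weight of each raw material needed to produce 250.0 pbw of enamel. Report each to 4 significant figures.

Mid-chain values are shown rounded to 4 significant digits when written out. Each numeric step maintains full float precision from first step to last; every reported number sees exactly one rounding; derived quantities (the yield, LOI, totals, net glass mass, five oxide percentages) are computed using the weight values for 250.0 pbw of glass at full float precision, as quoted within the question or the answer.
Oxide mass targets, per 250.0 pbw enamel:
  SiO2: 42.36% × 250.0 = 105.9 pbw
  PbO: 11.50% × 250.0 = 28.75 pbw
  K2O: 19.23% × 250.0 = 48.08 pbw
  Na2O: 2.922% × 250.0 = 7.305 pbw
  Al2O3: 23.98% × 250.0 = 59.95 pbw
Verifying the oxide balance per the reported batch figures, versus the basis set out (each sum matches its target mass modulo rounding of the values):
  SiO2: 25.22·0.6013 + 139.2·0.6520 = 105.9 pbw (target 105.9 pbw)
  PbO: 28.78·0.9990 = 28.75 pbw (target 28.75 pbw)
  K2O: 44.92·0.6788 + 25.22·0.04840 + 139.2·0.1176 = 48.08 pbw (target 48.08 pbw)
  Na2O: 25.22·0.1015 + 139.2·0.03410 = 7.307 pbw (target 7.305 pbw)
  Al2O3: 43.84·0.6581 + 25.22·0.2327 + 139.2·0.1813 = 59.96 pbw (target 59.95 pbw)
Mass balance on the glass: batch Σ − ignition loss = 250.0 pbw (targets for the oxides total 250.0 pbw; basis as stated: 250.0 pbw — deltas are rounding alone).
Whole-batch sum: Σ batch = 282.0 pbw; LOI loss = Σ batch·LOI = 31.94 pbw; yield, glass over the total, = 88.67%.

Batch per 250.0 pbw enamel:
  K2CO3: 44.92 pbw
  gibbsite: 43.84 pbw
  nepheline syenite: 25.22 pbw
  potash feldspar: 139.2 pbw
  lead monoxide: 28.78 pbw
Total batch = 282.0 pbw; LOI loss = 31.94 pbw; yield = 88.67%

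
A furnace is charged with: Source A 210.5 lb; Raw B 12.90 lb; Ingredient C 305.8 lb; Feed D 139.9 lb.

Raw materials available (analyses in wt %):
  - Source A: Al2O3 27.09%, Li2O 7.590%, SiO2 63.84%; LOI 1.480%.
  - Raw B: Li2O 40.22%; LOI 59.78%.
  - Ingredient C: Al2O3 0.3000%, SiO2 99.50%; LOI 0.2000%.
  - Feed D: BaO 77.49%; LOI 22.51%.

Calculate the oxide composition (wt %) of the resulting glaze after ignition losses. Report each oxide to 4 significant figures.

Glass mass = 626.2 lb (batch 669.1 − LOI 42.93).
Composition: BaO 17.31%, Al2O3 9.253%, Li2O 3.380%, SiO2 70.05%

Each numeric step carries full precision at each step. In-progress results appear with 4-significant-figure rounding on the page; each reported result receives exactly one rounding — all derived quantities (totals, the four compositions, the yield, net glass mass, ignition loss) are computed from the batch weights for 626.2 lb of glass in exact precision, as quoted within problem or answer.
Oxide-by-oxide delivered mass:
  BaO: 139.9·0.7749 = 108.4 lb
  Al2O3: 210.5·0.2709 + 305.8·0.003000 = 57.94 lb
  Li2O: 210.5·0.07590 + 12.90·0.4022 = 21.17 lb
  SiO2: 210.5·0.6384 + 305.8·0.9950 = 438.7 lb
LOI: 210.5·0.01480 + 12.90·0.5978 + 305.8·0.002000 + 139.9·0.2251 = 42.93 lb
batch − LOI leaves glass = 669.1 − 42.93 = 626.2 lb (= the summed oxide contributions)
oxide / glass × 100 gives the wt %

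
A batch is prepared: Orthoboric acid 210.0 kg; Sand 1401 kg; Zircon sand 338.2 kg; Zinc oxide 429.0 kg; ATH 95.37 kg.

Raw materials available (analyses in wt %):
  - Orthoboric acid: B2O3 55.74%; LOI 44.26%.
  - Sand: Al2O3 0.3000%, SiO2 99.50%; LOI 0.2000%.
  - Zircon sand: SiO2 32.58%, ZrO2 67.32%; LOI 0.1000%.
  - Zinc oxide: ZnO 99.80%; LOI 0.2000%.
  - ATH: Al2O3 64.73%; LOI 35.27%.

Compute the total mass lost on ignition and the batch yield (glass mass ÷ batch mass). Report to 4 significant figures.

LOI loss = 130.6 kg; glass = 2343 kg; yield = 94.72%

Full float precision is held in all steps; in-progress results are printed with 4-significant-digit rounding within the worked lines. Every reported figure is rounded once only; all derived quantities, including the totals, five oxide percentages, the yield, LOI, net glass mass, are re-derived from the weighed amounts on 2343 kg of glass in exact precision exactly as shown in question or answer.
Per-material ignition loss:
  Orthoboric acid: 210.0 × 0.4426 = 92.95 kg
  Sand: 1401 × 0.002000 = 2.802 kg
  Zircon sand: 338.2 × 0.001000 = 0.3382 kg
  Zinc oxide: 429.0 × 0.002000 = 0.8580 kg
  ATH: 95.37 × 0.3527 = 33.64 kg
Total LOI = 130.6 kg
Glass = batch − LOI = 2474 − 130.6 = 2343 kg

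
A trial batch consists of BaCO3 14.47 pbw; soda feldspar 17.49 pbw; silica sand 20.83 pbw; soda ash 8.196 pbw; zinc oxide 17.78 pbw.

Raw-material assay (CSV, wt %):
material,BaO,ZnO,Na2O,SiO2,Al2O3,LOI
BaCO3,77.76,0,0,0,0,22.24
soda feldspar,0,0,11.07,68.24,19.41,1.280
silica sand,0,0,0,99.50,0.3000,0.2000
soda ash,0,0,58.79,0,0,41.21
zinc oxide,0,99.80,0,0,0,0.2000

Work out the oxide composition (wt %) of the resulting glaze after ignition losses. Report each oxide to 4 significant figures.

All arithmetic runs at exact precision end to end; intermediates appear, rounded to 4 significant figures, within the worked lines — every reported result is rounded a single time. Derived quantities, which include net glass mass, ignition loss, totals, yield, the five compositions, are recomputed in exact precision, exactly as printed in problem or answer, from the batch weights per 71.87 pbw of glass.
Oxide-by-oxide delivered mass:
  BaO: 14.47·0.7776 = 11.25 pbw
  ZnO: 17.78·0.9980 = 17.74 pbw
  Na2O: 17.49·0.1107 + 8.196·0.5879 = 6.755 pbw
  SiO2: 17.49·0.6824 + 20.83·0.9950 = 32.66 pbw
  Al2O3: 17.49·0.1941 + 20.83·0.003000 = 3.457 pbw
LOI: 14.47·0.2224 + 17.49·0.01280 + 20.83·0.002000 + 8.196·0.4121 + 17.78·0.002000 = 6.897 pbw
Resulting glass, batch − LOI: 78.77 − 6.897 = 71.87 pbw (consistent with Σ oxide mass)
wt % = 100 × oxide mass / glass mass

Glass mass = 71.87 pbw (batch 78.77 − LOI 6.897).
Composition: BaO 15.66%, ZnO 24.69%, Na2O 9.398%, SiO2 45.45%, Al2O3 4.811%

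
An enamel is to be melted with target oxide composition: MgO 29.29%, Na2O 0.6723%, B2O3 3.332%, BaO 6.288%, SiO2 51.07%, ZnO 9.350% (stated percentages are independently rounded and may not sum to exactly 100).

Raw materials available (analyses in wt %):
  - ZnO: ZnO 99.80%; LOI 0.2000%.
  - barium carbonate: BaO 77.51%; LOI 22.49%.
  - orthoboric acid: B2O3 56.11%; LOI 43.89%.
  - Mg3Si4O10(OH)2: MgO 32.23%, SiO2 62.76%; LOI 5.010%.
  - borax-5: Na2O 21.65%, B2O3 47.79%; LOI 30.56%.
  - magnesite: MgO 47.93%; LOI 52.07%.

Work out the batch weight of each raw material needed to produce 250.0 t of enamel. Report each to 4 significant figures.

Mid-chain values are shown with 4-significant-figure rounding at each printed step. Every computation keeps full precision at each step. Every reported result sees exactly one rounding. All derived quantities, including yield, totals, LOI, the six compositions, glass mass, are carried starting from the weights on 250.0 t of glass in full float precision as they appear in the problem or answer text.
Oxide-by-oxide targets in 250.0 t enamel:
  MgO: 29.29% × 250.0 = 73.22 t
  Na2O: 0.6723% × 250.0 = 1.681 t
  B2O3: 3.332% × 250.0 = 8.330 t
  BaO: 6.288% × 250.0 = 15.72 t
  SiO2: 51.07% × 250.0 = 127.7 t
  ZnO: 9.350% × 250.0 = 23.38 t
Oxide-by-oxide audit from the weights as reported, at the basis given (sum by sum, the targets are met modulo rounding of the values):
  MgO: 203.4·0.3223 + 15.98·0.4793 = 73.22 t (target 73.22 t)
  Na2O: 7.763·0.2165 = 1.681 t (target 1.681 t)
  B2O3: 8.234·0.5611 + 7.763·0.4779 = 8.330 t (target 8.330 t)
  BaO: 20.28·0.7751 = 15.72 t (target 15.72 t)
  SiO2: 203.4·0.6276 = 127.7 t (target 127.7 t)
  ZnO: 23.42·0.9980 = 23.37 t (target 23.38 t)
Consistency of the glass mass: batch Σ − ignition loss = 250.0 t (oxide target masses add up to 250.0 t; with the basis standing at 250.0 t — rounding explains the deltas).
Whole-batch sum: Σ batch = 279.1 t; loss to ignition Σ batch·LOI = 29.11 t; the yield ratio, glass ÷ batch: 89.57%.

Batch per 250.0 t enamel:
  ZnO: 23.42 t
  barium carbonate: 20.28 t
  orthoboric acid: 8.234 t
  Mg3Si4O10(OH)2: 203.4 t
  borax-5: 7.763 t
  magnesite: 15.98 t
Total batch = 279.1 t; LOI loss = 29.11 t; yield = 89.57%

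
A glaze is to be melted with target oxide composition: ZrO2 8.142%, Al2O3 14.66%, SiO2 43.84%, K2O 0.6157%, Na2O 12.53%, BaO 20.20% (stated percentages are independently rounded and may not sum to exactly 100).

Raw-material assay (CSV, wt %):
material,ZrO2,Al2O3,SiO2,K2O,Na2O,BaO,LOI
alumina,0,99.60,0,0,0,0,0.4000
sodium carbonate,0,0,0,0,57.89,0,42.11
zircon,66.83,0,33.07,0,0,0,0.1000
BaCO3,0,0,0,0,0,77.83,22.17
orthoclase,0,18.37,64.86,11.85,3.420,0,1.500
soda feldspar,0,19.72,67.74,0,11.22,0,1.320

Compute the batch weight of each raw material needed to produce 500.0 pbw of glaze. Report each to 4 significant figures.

Batch per 500.0 pbw glaze:
  alumina: 15.55 pbw
  sodium carbonate: 54.56 pbw
  zircon: 60.92 pbw
  BaCO3: 129.8 pbw
  orthoclase: 25.98 pbw
  soda feldspar: 269.0 pbw
Total batch = 555.8 pbw; LOI loss = 55.82 pbw; yield = 89.96%

The whole derivation runs at full precision from first step to last. In-progress results are displayed rounded to 4 significant digits between the steps — a single rounding finalizes every reported result; derived quantities (LOI, yield, glass mass, six oxide percentages, totals) are computed in full float precision from the weighed amounts at 500.0 pbw of glass as given in the problem or answer text.
Oxide mass targets, per 500.0 pbw glaze:
  ZrO2: 8.142% × 500.0 = 40.71 pbw
  Al2O3: 14.66% × 500.0 = 73.30 pbw
  SiO2: 43.84% × 500.0 = 219.2 pbw
  K2O: 0.6157% × 500.0 = 3.078 pbw
  Na2O: 12.53% × 500.0 = 62.65 pbw
  BaO: 20.20% × 500.0 = 101.0 pbw
Mass-balance tally per oxide from the weights as reported, at the basis given (oxide sums agree with the targets within answer rounding):
  ZrO2: 60.92·0.6683 = 40.71 pbw (target 40.71 pbw)
  Al2O3: 15.55·0.9960 + 25.98·0.1837 + 269.0·0.1972 = 73.31 pbw (target 73.30 pbw)
  SiO2: 60.92·0.3307 + 25.98·0.6486 + 269.0·0.6774 = 219.2 pbw (target 219.2 pbw)
  K2O: 25.98·0.1185 = 3.079 pbw (target 3.078 pbw)
  Na2O: 54.56·0.5789 + 25.98·0.03420 + 269.0·0.1122 = 62.66 pbw (target 62.65 pbw)
  BaO: 129.8·0.7783 = 101.0 pbw (target 101.0 pbw)
Glass-mass sanity pass: total batch − LOI = 500.0 pbw (the targets, summed, come to 499.9 pbw; stated basis 500.0 pbw — a pure rounding effect).
Batch total: Σ batch = 555.8 pbw; ignition loss, Σ(batch × LOI) = 55.82 pbw; yield, glass over the total, = 89.96%.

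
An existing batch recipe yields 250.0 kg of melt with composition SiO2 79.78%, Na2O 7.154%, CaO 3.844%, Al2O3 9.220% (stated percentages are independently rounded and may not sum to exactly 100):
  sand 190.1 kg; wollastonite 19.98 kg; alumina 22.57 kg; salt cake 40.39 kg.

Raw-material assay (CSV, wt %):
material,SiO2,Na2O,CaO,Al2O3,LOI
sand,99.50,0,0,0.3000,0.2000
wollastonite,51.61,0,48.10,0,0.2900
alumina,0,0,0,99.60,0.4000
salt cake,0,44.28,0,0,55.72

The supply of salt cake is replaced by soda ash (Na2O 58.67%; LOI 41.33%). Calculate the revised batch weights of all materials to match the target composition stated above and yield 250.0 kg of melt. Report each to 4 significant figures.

All internal work carries full float precision end to end; working values are displayed (rounded to 4 significant digits) on the page; every reported number takes exactly one rounding. The derived quantities (ignition loss, yield, the four compositions, totals, net glass mass) are re-derived in exact precision from the weighed amounts on 250.0 kg of glass, as they appear in either problem or answer.
Per-oxide target masses for 250.0 kg melt:
  SiO2: 79.78% × 250.0 = 199.4 kg
  Na2O: 7.154% × 250.0 = 17.89 kg
  CaO: 3.844% × 250.0 = 9.610 kg
  Al2O3: 9.220% × 250.0 = 23.05 kg
Verifying the oxide balance per the reported batch figures, for the quoted basis mass (sums match the target masses inside rounding margins):
  SiO2: 190.1·0.9950 + 19.98·0.5161 = 199.5 kg (target 199.4 kg)
  Na2O: 30.48·0.5867 = 17.88 kg (target 17.89 kg)
  CaO: 19.98·0.4810 = 9.610 kg (target 9.610 kg)
  Al2O3: 190.1·0.003000 + 22.57·0.9960 = 23.05 kg (target 23.05 kg)
Mass balance on the glass: whole batch net of LOI = 250.0 kg (targets for the oxides total 250.0 kg; stated basis 250.0 kg — deltas are rounding alone).
Summing the batch: Σ batch = 263.1 kg; LOI removed, Σ of batch·LOI: 13.13 kg; yield: glass divided by total = 95.01%.

Revised batch per 250.0 kg melt:
  sand: 190.1 kg
  wollastonite: 19.98 kg
  alumina: 22.57 kg
  soda ash: 30.48 kg
Total batch = 263.1 kg; LOI loss = 13.13 kg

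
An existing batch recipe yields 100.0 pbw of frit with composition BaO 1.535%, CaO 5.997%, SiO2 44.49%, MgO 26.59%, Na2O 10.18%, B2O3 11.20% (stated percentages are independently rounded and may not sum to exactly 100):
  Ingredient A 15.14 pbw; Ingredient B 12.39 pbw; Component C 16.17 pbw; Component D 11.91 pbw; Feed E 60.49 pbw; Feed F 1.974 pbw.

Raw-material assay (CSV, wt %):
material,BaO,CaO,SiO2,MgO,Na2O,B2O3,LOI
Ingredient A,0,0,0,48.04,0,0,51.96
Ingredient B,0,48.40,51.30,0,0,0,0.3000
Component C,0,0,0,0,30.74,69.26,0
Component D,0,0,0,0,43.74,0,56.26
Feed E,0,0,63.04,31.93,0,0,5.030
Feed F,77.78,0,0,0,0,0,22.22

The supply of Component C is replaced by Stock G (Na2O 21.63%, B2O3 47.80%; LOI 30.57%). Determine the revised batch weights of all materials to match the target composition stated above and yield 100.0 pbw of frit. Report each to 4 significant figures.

Values along the way are rounded to 4 significant digits wherever printed. Each numeric step runs at exact precision through the solve; each reported value includes exactly one rounding. The derived quantities, including totals, LOI, the six compositions, the yield, net glass mass, are carried from the batch weights at 100.0 pbw of glass in exact precision as given in the problem or answer text.
Target masses of each oxide per 100.0 pbw frit:
  BaO: 1.535% × 100.0 = 1.535 pbw
  CaO: 5.997% × 100.0 = 5.997 pbw
  SiO2: 44.49% × 100.0 = 44.49 pbw
  MgO: 26.59% × 100.0 = 26.59 pbw
  Na2O: 10.18% × 100.0 = 10.18 pbw
  B2O3: 11.20% × 100.0 = 11.20 pbw
A balance pass over the oxides, applying the batch weights above, for the quoted basis mass (sum by sum, the targets are met exact up to rounding of places):
  BaO: 1.974·0.7778 = 1.535 pbw (target 1.535 pbw)
  CaO: 12.39·0.4840 = 5.997 pbw (target 5.997 pbw)
  SiO2: 12.39·0.5130 + 60.49·0.6304 = 44.49 pbw (target 44.49 pbw)
  MgO: 15.14·0.4804 + 60.49·0.3193 = 26.59 pbw (target 26.59 pbw)
  Na2O: 23.43·0.2163 + 11.69·0.4374 = 10.18 pbw (target 10.18 pbw)
  B2O3: 23.43·0.4780 = 11.20 pbw (target 11.20 pbw)
Glass mass check: total batch − LOI = 99.99 pbw (oxide target masses add up to 99.99 pbw; versus the stated basis of 100.0 pbw — deltas are rounding alone).
Batch total: Σ batch = 125.1 pbw; the LOI term Σ batch·LOI equals 25.12 pbw; glass ÷ batch gives a yield of 79.92%.

Revised batch per 100.0 pbw frit:
  Ingredient A: 15.14 pbw
  Ingredient B: 12.39 pbw
  Stock G: 23.43 pbw
  Component D: 11.69 pbw
  Feed E: 60.49 pbw
  Feed F: 1.974 pbw
Total batch = 125.1 pbw; LOI loss = 25.12 pbw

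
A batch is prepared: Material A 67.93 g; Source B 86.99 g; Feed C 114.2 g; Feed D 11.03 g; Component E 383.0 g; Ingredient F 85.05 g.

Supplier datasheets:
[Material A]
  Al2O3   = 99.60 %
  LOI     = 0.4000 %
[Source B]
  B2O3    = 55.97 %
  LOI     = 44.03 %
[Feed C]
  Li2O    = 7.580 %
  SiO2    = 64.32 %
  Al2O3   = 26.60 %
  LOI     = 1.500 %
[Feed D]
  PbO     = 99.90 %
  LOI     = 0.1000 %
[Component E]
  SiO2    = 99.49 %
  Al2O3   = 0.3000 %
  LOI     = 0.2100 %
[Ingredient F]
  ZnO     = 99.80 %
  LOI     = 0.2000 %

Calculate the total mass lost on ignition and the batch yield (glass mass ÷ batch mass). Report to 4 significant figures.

LOI loss = 41.27 g; glass = 706.9 g; yield = 94.48%

Working values are printed (rounded to four significant figures) between the steps — the working math holds full precision through the solve; a single rounding yields every reported value. All derived quantities (yield, glass mass, the six compositions, the totals, ignition loss) are rebuilt starting from the weights on 706.9 g of glass in full precision precisely as stated by the problem or answer text.
Ignition loss by material:
  Material A: 67.93 × 0.004000 = 0.2717 g
  Source B: 86.99 × 0.4403 = 38.30 g
  Feed C: 114.2 × 0.01500 = 1.713 g
  Feed D: 11.03 × 0.001000 = 0.01103 g
  Component E: 383.0 × 0.002100 = 0.8043 g
  Ingredient F: 85.05 × 0.002000 = 0.1701 g
Total LOI = 41.27 g
Glass = batch − LOI = 748.2 − 41.27 = 706.9 g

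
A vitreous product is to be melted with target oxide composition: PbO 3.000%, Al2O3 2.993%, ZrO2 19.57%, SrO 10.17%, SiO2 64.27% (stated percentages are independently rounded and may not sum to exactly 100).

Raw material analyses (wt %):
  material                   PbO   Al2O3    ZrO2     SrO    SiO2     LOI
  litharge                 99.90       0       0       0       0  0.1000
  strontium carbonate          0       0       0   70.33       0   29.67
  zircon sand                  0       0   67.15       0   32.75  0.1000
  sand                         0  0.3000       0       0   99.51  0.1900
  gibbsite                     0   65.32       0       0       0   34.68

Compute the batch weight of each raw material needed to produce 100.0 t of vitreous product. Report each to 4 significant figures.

Batch per 100.0 t vitreous product:
  litharge: 3.003 t
  strontium carbonate: 14.46 t
  zircon sand: 29.14 t
  sand: 54.99 t
  gibbsite: 4.329 t
Total batch = 105.9 t; LOI loss = 5.928 t; yield = 94.40%

Full float precision is held from start to finish — intermediates appear rounded off to 4 significant figures when written out. Exactly one rounding lands on each reported value. Derived quantities, which include LOI, yield, five oxide percentages, glass mass, the totals, are re-derived at full float precision, exactly as printed in either problem or answer, from the batch weights on 100.0 t of glass.
Target oxide masses per 100.0 t vitreous product:
  PbO: 3.000% × 100.0 = 3.000 t
  Al2O3: 2.993% × 100.0 = 2.993 t
  ZrO2: 19.57% × 100.0 = 19.57 t
  SrO: 10.17% × 100.0 = 10.17 t
  SiO2: 64.27% × 100.0 = 64.27 t
Balance tally, oxide-wise, per the reported batch figures, for the quoted basis mass (each sum matches its target mass net of answer rounding effects):
  PbO: 3.003·0.9990 = 3.000 t (target 3.000 t)
  Al2O3: 54.99·0.003000 + 4.329·0.6532 = 2.993 t (target 2.993 t)
  ZrO2: 29.14·0.6715 = 19.57 t (target 19.57 t)
  SrO: 14.46·0.7033 = 10.17 t (target 10.17 t)
  SiO2: 29.14·0.3275 + 54.99·0.9951 = 64.26 t (target 64.27 t)
Glass-mass closure: batch Σ − ignition loss = 99.99 t (oxide target masses add up to 100.0 t; the stated basis being 100.0 t — differing by rounding only).
Total batch = Σ batch = 105.9 t; ignition loss, Σ(batch × LOI) = 5.928 t; glass ÷ batch gives a yield of 94.40%.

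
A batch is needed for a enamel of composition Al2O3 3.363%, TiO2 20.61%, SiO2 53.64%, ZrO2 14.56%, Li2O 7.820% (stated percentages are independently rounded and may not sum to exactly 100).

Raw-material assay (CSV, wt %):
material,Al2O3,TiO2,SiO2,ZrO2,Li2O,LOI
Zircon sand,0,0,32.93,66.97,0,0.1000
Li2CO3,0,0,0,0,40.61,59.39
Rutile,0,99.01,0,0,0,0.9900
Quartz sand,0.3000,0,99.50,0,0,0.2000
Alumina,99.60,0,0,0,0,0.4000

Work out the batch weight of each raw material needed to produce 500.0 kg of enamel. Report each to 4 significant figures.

Batch per 500.0 kg enamel:
  Zircon sand: 108.7 kg
  Li2CO3: 96.28 kg
  Rutile: 104.1 kg
  Quartz sand: 233.6 kg
  Alumina: 16.18 kg
Total batch = 558.9 kg; LOI loss = 58.85 kg; yield = 89.47%

The intermediate values are shown (rounded to four significant figures) at each printed step; every computation maintains exact precision at every stage — each reported result is rounded once only; the derived quantities are recomputed at full precision (the yield, LOI, the totals, glass mass, five oxide percentages) using the weight values on 500.0 kg of glass exactly as shown in question or answer.
Oxide-by-oxide targets in 500.0 kg enamel:
  Al2O3: 3.363% × 500.0 = 16.82 kg
  TiO2: 20.61% × 500.0 = 103.0 kg
  SiO2: 53.64% × 500.0 = 268.2 kg
  ZrO2: 14.56% × 500.0 = 72.80 kg
  Li2O: 7.820% × 500.0 = 39.10 kg
Balance tally, oxide-wise, from the weights as reported, versus the basis set out (sums match the target masses within answer rounding):
  Al2O3: 233.6·0.003000 + 16.18·0.9960 = 16.82 kg (target 16.82 kg)
  TiO2: 104.1·0.9901 = 103.1 kg (target 103.0 kg)
  SiO2: 108.7·0.3293 + 233.6·0.9950 = 268.2 kg (target 268.2 kg)
  ZrO2: 108.7·0.6697 = 72.80 kg (target 72.80 kg)
  Li2O: 96.28·0.4061 = 39.10 kg (target 39.10 kg)
Mass balance on the glass: the batch minus its LOI: 500.0 kg (summing oxide targets gives 500.0 kg; with the basis standing at 500.0 kg — any gap is answer rounding).
Batch total: Σ batch = 558.9 kg; LOI removed, Σ of batch·LOI: 58.85 kg; yield: glass divided by total = 89.47%.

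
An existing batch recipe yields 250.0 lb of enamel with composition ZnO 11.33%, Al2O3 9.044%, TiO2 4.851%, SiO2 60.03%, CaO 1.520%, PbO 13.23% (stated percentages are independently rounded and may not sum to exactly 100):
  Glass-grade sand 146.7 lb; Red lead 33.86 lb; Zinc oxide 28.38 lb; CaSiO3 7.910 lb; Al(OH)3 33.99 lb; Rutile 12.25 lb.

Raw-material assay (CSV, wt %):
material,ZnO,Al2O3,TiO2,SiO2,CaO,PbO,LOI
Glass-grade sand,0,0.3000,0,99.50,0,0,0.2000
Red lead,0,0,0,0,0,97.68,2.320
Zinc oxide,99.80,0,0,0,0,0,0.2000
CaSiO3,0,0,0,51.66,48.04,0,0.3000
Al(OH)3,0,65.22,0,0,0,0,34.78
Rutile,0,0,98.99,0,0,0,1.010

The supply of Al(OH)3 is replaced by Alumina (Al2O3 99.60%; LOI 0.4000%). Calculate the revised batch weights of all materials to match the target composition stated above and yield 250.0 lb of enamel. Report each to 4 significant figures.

Revised batch per 250.0 lb enamel:
  Glass-grade sand: 146.7 lb
  Red lead: 33.86 lb
  Zinc oxide: 28.38 lb
  CaSiO3: 7.910 lb
  Alumina: 22.26 lb
  Rutile: 12.25 lb
Total batch = 251.4 lb; LOI loss = 1.372 lb

All arithmetic holds exact precision from start to finish. Mid-chain values are printed rounded to 4 significant figures at each printed step — every reported result takes just one rounding. Derived quantities, including net glass mass, yield, ignition loss, the six compositions, the totals, are carried from the weighed amounts at 250.0 lb of glass at exact precision as set out in question or answer.
Target masses of each oxide per 250.0 lb enamel:
  ZnO: 11.33% × 250.0 = 28.32 lb
  Al2O3: 9.044% × 250.0 = 22.61 lb
  TiO2: 4.851% × 250.0 = 12.13 lb
  SiO2: 60.03% × 250.0 = 150.1 lb
  CaO: 1.520% × 250.0 = 3.800 lb
  PbO: 13.23% × 250.0 = 33.08 lb
Mass-balance tally per oxide per the reported batch figures, at the basis given (each sum matches its target mass modulo rounding of the values):
  ZnO: 28.38·0.9980 = 28.32 lb (target 28.32 lb)
  Al2O3: 146.7·0.003000 + 22.26·0.9960 = 22.61 lb (target 22.61 lb)
  TiO2: 12.25·0.9899 = 12.13 lb (target 12.13 lb)
  SiO2: 146.7·0.9950 + 7.910·0.5166 = 150.1 lb (target 150.1 lb)
  CaO: 7.910·0.4804 = 3.800 lb (target 3.800 lb)
  PbO: 33.86·0.9768 = 33.07 lb (target 33.08 lb)
Mass balance on the glass: total charge less LOI = 250.0 lb (the Σ of target masses is 250.0 lb; basis as stated: 250.0 lb — a pure rounding effect).
Summing the batch: Σ batch = 251.4 lb; Σ batch·LOI gives LOI loss = 1.372 lb; glass ÷ batch gives a yield of 99.45%.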